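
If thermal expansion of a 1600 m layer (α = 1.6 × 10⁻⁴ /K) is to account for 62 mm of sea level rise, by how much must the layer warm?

ΔT = Δh/(αH) = 0.062 / (1.6×10⁻⁴ × 1600) ≈ 0.2422 K

ΔT ≈ 0.242 K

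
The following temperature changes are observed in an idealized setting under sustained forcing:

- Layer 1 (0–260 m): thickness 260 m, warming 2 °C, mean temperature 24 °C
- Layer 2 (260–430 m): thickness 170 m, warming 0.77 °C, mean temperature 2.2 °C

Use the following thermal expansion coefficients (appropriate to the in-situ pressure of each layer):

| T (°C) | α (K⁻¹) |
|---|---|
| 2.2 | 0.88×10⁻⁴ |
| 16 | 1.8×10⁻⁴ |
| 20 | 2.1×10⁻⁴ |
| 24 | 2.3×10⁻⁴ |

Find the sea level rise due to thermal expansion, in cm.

about 13.1 cm

Layer 1 at 24 °C → α = 2.3×10⁻⁴ K⁻¹
Layer 2 at 2.2 °C → α = 0.88×10⁻⁴ K⁻¹
260 × 2 × 2.3×10⁻⁴ = 0.11960 m
170 × 0.88×10⁻⁴ × 0.77 = 0.0115192 m
Δh = 0.11960 + 0.0115192 = 0.1311192 m ≈ 13.1 cm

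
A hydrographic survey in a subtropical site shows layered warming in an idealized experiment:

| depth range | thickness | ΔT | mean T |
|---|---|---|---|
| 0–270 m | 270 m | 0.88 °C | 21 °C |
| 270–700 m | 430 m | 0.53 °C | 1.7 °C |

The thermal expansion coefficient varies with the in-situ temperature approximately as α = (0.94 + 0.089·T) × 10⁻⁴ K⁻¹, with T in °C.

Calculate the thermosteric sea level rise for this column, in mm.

Layer 1: α = (0.94 + 0.089×21)×10⁻⁴ = 2.809×10⁻⁴ K⁻¹
Layer 2: α = (0.94 + 0.089×1.7)×10⁻⁴ = 1.0913×10⁻⁴ K⁻¹
0.88 × 270 × 2.809×10⁻⁴ = 0.06674184 m
Layer 2: 0.53 × 430 × 1.0913×10⁻⁴ = 0.024870727 m
Δh = 0.06674184 + 0.024870727 = 0.091612567 m

92 mm of thermosteric rise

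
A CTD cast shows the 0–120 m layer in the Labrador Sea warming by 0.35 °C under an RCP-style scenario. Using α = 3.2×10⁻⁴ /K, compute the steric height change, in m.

0.0134 m of thermosteric rise

Δh = αΔT·H = 3.2×10⁻⁴ × 0.35 × 120 = 0.01344 m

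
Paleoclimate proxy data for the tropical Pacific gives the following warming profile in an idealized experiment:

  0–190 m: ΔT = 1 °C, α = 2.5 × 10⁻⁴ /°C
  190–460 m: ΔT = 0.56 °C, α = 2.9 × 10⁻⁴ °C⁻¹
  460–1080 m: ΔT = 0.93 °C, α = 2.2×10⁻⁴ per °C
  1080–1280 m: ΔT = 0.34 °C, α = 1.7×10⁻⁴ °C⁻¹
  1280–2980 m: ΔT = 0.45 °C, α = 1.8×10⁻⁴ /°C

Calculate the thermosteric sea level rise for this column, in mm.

190 × 1 × 2.5×10⁻⁴ = 0.04750 m
2.9×10⁻⁴ × 0.56 × 270 = 0.043848 m
0.93 × 620 × 2.2×10⁻⁴ = 0.126852 m
200 × 0.34 × 1.7×10⁻⁴ = 0.01156 m
1280–2980 m: 1.8×10⁻⁴ × 1700 × 0.45 = 0.13770 m
Δh = 0.04750 + 0.043848 + 0.126852 + 0.01156 + 0.13770 = 0.36746 m ≈ 370 mm

370 mm of thermosteric rise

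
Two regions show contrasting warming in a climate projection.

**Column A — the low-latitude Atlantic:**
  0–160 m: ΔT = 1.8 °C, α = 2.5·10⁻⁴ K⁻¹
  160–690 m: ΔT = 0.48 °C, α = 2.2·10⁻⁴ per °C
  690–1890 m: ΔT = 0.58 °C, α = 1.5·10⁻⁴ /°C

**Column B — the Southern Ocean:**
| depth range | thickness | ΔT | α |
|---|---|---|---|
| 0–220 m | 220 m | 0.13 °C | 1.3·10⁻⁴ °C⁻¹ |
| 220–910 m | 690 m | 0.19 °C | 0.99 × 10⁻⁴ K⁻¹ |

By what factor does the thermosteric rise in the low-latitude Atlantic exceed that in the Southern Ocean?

≈ 13.9×

A Layer 1: 160 × 2.5×10⁻⁴ × 1.8 = 0.07200 m
A 2.2×10⁻⁴ × 530 × 0.48 = 0.055968 m
A 0.58 × 1200 × 1.5×10⁻⁴ = 0.10440 m
A total: 0.232368 m
B 0–220 m: 220 × 1.3×10⁻⁴ × 0.13 = 0.003718 m
B Layer 2: 690 × 0.99×10⁻⁴ × 0.19 = 0.0129789 m
B total: 0.0166969 m
Ratio: 0.232368 / 0.0166969 ≈ 13.92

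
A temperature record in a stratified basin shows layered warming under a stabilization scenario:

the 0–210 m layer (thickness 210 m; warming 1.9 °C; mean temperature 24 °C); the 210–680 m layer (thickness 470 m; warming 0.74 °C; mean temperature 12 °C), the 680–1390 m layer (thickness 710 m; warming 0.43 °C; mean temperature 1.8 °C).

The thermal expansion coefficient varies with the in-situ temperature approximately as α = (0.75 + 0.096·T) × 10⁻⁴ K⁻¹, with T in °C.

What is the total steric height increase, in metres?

about 0.22 m

Layer 1: α = (0.75 + 0.096×24)×10⁻⁴ = 3.054×10⁻⁴ K⁻¹
Layer 2: α = (0.75 + 0.096×12)×10⁻⁴ = 1.902×10⁻⁴ K⁻¹
Layer 3: α = (0.75 + 0.096×1.8)×10⁻⁴ = 0.9228×10⁻⁴ K⁻¹
0–210 m: 3.054×10⁻⁴ × 1.9 × 210 = 0.1218546 m
Layer 2: 1.902×10⁻⁴ × 470 × 0.74 = 0.06615156 m
680–1390 m: 710 × 0.9228×10⁻⁴ × 0.43 = 0.028173084 m
Δh = 0.1218546 + 0.06615156 + 0.028173084 = 0.216179244 m ≈ 0.22 m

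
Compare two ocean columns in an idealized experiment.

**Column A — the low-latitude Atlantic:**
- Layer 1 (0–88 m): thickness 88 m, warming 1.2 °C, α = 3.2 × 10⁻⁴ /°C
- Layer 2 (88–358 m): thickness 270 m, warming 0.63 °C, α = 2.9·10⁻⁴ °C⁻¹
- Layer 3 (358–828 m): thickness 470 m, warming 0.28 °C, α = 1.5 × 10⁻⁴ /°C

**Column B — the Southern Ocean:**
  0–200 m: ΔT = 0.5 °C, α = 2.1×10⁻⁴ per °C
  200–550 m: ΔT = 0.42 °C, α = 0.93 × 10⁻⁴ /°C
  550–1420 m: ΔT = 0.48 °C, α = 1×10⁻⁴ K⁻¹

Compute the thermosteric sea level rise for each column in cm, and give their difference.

A 0–88 m: 3.2×10⁻⁴ × 1.2 × 88 = 0.033792 m
A Layer 2: 270 × 2.9×10⁻⁴ × 0.63 = 0.049329 m
A Layer 3: 0.28 × 470 × 1.5×10⁻⁴ = 0.01974 m
A total: 0.102861 m
B 0–200 m: 200 × 0.5 × 2.1×10⁻⁴ = 0.02100 m
B 200–550 m: 0.93×10⁻⁴ × 0.42 × 350 = 0.013671 m
B 550–1420 m: 1×10⁻⁴ × 870 × 0.48 = 0.04176 m
B total: 0.076431 m
Difference: 0.102861 − 0.076431 = 0.02643 m

A: 10 cm; B: 7.6 cm; difference 2.6 cm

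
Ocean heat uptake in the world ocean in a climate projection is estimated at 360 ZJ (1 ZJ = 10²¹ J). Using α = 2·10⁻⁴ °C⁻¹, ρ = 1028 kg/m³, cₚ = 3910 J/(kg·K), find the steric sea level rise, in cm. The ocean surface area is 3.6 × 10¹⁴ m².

about 5.0 cm

Per unit area: Q = 360×10²¹ / (3.6×10¹⁴) = 1×10⁹ J/m²
Δh = αQ/(ρcₚ) = 2×10⁻⁴ × 1×10⁹ / (1028 × 3910) ≈ 0.049758 m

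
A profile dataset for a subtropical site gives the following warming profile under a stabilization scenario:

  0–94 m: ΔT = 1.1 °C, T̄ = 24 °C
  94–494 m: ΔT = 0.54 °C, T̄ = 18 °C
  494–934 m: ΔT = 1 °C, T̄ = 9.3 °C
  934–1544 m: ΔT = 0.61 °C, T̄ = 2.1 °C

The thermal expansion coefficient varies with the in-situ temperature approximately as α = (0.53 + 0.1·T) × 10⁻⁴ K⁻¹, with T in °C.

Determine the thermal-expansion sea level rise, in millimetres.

Layer 1: α = (0.53 + 0.1×24)×10⁻⁴ = 2.93×10⁻⁴ K⁻¹
Layer 2: α = (0.53 + 0.1×18)×10⁻⁴ = 2.33×10⁻⁴ K⁻¹
Layer 3: α = (0.53 + 0.1×9.3)×10⁻⁴ = 1.46×10⁻⁴ K⁻¹
Layer 4: α = (0.53 + 0.1×2.1)×10⁻⁴ = 0.74×10⁻⁴ K⁻¹
0–94 m: 2.93×10⁻⁴ × 94 × 1.1 = 0.0302962 m
2.33×10⁻⁴ × 400 × 0.54 = 0.050328 m
494–934 m: 440 × 1 × 1.46×10⁻⁴ = 0.06424 m
934–1544 m: 610 × 0.61 × 0.74×10⁻⁴ = 0.0275354 m
Δh = 0.0302962 + 0.050328 + 0.06424 + 0.0275354 = 0.1723996 m

Δh = 172 mm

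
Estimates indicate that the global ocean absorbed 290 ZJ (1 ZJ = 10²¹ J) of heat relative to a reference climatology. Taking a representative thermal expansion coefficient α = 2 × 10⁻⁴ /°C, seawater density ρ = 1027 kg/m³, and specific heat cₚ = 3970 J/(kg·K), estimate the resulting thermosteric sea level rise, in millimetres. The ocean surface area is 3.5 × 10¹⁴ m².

Δh = 40.6 mm

Per unit area: Q = 290×10²¹ / (3.5×10¹⁴) ≈ 8.286×10⁸ J/m²
Δh = αQ/(ρcₚ) = 2×10⁻⁴ × 8.286×10⁸ / (1027 × 3970) ≈ 0.040646 m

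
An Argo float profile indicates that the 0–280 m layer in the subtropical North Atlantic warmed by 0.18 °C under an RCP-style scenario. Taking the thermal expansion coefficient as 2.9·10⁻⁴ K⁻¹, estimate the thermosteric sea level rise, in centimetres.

1.46 cm of thermosteric rise

Δh = αΔT·H = 2.9×10⁻⁴ × 0.18 × 280 = 0.014616 m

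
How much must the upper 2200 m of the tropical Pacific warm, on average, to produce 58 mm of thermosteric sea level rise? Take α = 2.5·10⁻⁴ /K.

ΔT = Δh/(αH) = 0.058 / (2.5×10⁻⁴ × 2200) ≈ 0.1055 °C

ΔT ≈ 0.11 °C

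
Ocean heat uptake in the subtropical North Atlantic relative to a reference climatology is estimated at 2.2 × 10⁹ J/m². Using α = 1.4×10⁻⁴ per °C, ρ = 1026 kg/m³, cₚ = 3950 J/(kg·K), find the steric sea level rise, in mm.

Δh = 76.0 mm

Δh = αQ/(ρcₚ) = 1.4×10⁻⁴ × 2.2×10⁹ / (1026 × 3950) ≈ 0.075999 m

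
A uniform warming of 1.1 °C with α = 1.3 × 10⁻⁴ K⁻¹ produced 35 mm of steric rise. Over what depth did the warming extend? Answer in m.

H = Δh/(αΔT) = 0.035 / (1.3×10⁻⁴ × 1.1) ≈ 244.8 m

about 245 m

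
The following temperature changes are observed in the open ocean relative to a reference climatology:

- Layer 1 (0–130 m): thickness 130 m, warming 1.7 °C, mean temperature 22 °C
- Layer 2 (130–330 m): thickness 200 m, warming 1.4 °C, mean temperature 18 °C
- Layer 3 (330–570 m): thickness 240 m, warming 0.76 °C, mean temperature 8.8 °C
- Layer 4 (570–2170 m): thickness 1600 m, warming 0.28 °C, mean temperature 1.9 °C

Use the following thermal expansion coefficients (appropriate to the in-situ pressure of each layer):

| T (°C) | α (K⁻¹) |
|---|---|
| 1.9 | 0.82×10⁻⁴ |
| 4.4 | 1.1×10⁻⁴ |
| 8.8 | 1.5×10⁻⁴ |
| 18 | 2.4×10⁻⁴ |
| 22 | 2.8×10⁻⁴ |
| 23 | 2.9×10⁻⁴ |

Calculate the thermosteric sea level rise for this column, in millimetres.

Layer 1 at 22 °C → α = 2.8×10⁻⁴ K⁻¹
Layer 2 at 18 °C → α = 2.4×10⁻⁴ K⁻¹
Layer 3 at 8.8 °C → α = 1.5×10⁻⁴ K⁻¹
Layer 4 at 1.9 °C → α = 0.82×10⁻⁴ K⁻¹
Layer 1: 1.7 × 130 × 2.8×10⁻⁴ = 0.06188 m
Layer 2: 200 × 2.4×10⁻⁴ × 1.4 = 0.06720 m
1.5×10⁻⁴ × 240 × 0.76 = 0.02736 m
Layer 4: 1600 × 0.28 × 0.82×10⁻⁴ = 0.036736 m
Δh = 0.06188 + 0.06720 + 0.02736 + 0.036736 = 0.193176 m

Δh ≈ 193 mm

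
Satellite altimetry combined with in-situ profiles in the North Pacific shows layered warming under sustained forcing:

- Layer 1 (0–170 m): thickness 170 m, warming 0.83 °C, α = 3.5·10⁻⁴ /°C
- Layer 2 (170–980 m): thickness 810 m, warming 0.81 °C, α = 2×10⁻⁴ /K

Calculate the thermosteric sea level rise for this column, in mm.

Layer 1: 170 × 3.5×10⁻⁴ × 0.83 = 0.049385 m
Layer 2: 810 × 0.81 × 2×10⁻⁴ = 0.13122 m
Δh = 0.049385 + 0.13122 = 0.180605 m

Δh = 180 mm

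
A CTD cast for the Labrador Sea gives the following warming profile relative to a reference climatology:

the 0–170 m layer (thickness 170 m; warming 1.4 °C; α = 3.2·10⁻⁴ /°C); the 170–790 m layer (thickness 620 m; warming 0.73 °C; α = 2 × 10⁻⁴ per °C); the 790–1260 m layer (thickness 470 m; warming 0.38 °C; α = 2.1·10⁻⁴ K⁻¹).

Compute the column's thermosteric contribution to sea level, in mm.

170 × 3.2×10⁻⁴ × 1.4 = 0.07616 m
620 × 2×10⁻⁴ × 0.73 = 0.09052 m
0.38 × 470 × 2.1×10⁻⁴ = 0.037506 m
Δh = 0.07616 + 0.09052 + 0.037506 = 0.204186 m

Δh = 200 mm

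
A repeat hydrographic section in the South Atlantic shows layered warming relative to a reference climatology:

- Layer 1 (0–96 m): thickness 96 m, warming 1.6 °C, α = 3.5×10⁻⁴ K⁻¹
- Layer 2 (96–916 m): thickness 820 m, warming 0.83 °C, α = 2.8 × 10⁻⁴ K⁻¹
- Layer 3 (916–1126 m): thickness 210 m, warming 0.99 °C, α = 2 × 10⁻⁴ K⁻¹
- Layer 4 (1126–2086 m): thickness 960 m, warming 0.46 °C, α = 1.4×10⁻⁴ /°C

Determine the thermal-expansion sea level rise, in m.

Δh ≈ 0.35 m

0–96 m: 3.5×10⁻⁴ × 1.6 × 96 = 0.05376 m
0.83 × 820 × 2.8×10⁻⁴ = 0.190568 m
916–1126 m: 2×10⁻⁴ × 210 × 0.99 = 0.04158 m
Layer 4: 960 × 0.46 × 1.4×10⁻⁴ = 0.061824 m
Δh = 0.05376 + 0.190568 + 0.04158 + 0.061824 = 0.347732 m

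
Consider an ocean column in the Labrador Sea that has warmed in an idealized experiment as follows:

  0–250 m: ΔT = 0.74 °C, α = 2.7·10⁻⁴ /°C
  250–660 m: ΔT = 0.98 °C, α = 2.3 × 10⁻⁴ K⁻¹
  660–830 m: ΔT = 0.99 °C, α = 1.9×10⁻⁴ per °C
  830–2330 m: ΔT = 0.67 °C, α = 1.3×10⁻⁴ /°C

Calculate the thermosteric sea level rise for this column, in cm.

Δh = 30 cm

Layer 1: 0.74 × 2.7×10⁻⁴ × 250 = 0.04995 m
Layer 2: 0.98 × 2.3×10⁻⁴ × 410 = 0.092414 m
Layer 3: 170 × 1.9×10⁻⁴ × 0.99 = 0.031977 m
830–2330 m: 1.3×10⁻⁴ × 0.67 × 1500 = 0.13065 m
Δh = 0.04995 + 0.092414 + 0.031977 + 0.13065 = 0.304991 m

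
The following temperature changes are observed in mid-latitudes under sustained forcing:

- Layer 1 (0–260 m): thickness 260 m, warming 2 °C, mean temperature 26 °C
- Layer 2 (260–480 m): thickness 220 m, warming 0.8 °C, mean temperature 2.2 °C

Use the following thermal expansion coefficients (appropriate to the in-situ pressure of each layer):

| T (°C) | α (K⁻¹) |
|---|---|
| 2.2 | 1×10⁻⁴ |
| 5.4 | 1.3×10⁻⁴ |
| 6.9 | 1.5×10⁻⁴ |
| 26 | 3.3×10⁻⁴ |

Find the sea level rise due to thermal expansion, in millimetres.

Layer 1 at 26 °C → α = 3.3×10⁻⁴ K⁻¹
Layer 2 at 2.2 °C → α = 1×10⁻⁴ K⁻¹
Layer 1: 2 × 260 × 3.3×10⁻⁴ = 0.17160 m
Layer 2: 0.8 × 220 × 1×10⁻⁴ = 0.01760 m
Δh = 0.17160 + 0.01760 = 0.18920 m ≈ 190 mm

Δh = 190 mm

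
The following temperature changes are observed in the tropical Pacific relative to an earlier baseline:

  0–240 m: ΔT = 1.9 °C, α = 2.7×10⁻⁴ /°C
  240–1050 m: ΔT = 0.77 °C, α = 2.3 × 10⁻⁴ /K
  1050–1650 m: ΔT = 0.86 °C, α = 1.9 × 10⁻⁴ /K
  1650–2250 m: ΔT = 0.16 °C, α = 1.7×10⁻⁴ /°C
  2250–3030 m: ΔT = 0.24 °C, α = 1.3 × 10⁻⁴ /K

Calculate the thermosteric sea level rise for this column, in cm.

about 41 cm

0–240 m: 1.9 × 240 × 2.7×10⁻⁴ = 0.12312 m
2.3×10⁻⁴ × 810 × 0.77 = 0.143451 m
1050–1650 m: 1.9×10⁻⁴ × 600 × 0.86 = 0.09804 m
0.16 × 1.7×10⁻⁴ × 600 = 0.01632 m
0.24 × 780 × 1.3×10⁻⁴ = 0.024336 m
Δh = 0.12312 + 0.143451 + 0.09804 + 0.01632 + 0.024336 = 0.405267 m ≈ 41 cm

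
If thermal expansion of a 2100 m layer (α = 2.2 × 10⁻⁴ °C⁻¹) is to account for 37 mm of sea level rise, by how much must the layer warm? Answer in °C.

ΔT = Δh/(αH) = 0.037 / (2.2×10⁻⁴ × 2100) ≈ 0.08009 °C

about 0.0801 °C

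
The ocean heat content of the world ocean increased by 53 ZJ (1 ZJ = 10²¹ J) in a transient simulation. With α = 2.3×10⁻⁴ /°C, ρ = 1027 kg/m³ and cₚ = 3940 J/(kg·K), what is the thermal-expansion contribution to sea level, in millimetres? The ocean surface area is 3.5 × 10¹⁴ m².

about 8.61 mm

Per unit area: Q = 53×10²¹ / (3.5×10¹⁴) ≈ 1.514×10⁸ J/m²
Δh = αQ/(ρcₚ) = 2.3×10⁻⁴ × 1.514×10⁸ / (1027 × 3940) ≈ 0.0086057 m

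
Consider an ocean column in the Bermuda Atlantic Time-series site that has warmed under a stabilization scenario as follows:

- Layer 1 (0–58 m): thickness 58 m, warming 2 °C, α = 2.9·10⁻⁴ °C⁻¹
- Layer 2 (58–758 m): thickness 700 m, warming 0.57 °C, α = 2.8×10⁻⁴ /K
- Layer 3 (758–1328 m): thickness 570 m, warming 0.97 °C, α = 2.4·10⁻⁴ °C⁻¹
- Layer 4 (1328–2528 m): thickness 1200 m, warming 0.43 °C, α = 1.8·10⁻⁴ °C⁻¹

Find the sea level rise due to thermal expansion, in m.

0–58 m: 2.9×10⁻⁴ × 2 × 58 = 0.03364 m
2.8×10⁻⁴ × 700 × 0.57 = 0.11172 m
570 × 2.4×10⁻⁴ × 0.97 = 0.132696 m
Layer 4: 1200 × 0.43 × 1.8×10⁻⁴ = 0.09288 m
Δh = 0.03364 + 0.11172 + 0.132696 + 0.09288 = 0.370936 m ≈ 0.371 m

0.371 m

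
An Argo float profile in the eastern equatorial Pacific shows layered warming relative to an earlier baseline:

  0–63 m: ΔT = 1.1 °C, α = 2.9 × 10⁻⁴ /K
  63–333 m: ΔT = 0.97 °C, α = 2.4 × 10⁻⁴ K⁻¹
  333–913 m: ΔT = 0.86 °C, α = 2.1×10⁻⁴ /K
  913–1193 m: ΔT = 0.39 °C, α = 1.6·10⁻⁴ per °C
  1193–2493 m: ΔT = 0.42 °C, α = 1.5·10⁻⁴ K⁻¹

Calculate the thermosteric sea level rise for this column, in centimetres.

0–63 m: 2.9×10⁻⁴ × 1.1 × 63 = 0.020097 m
63–333 m: 0.97 × 270 × 2.4×10⁻⁴ = 0.062856 m
2.1×10⁻⁴ × 0.86 × 580 = 0.104748 m
Layer 4: 0.39 × 1.6×10⁻⁴ × 280 = 0.017472 m
1193–2493 m: 1300 × 1.5×10⁻⁴ × 0.42 = 0.08190 m
Δh = 0.020097 + 0.062856 + 0.104748 + 0.017472 + 0.08190 = 0.287073 m ≈ 28.7 cm

Δh ≈ 28.7 cm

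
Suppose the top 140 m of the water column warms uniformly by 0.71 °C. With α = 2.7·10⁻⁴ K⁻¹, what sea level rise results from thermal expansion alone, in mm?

Δh = αΔT·H = 2.7×10⁻⁴ × 0.71 × 140 = 0.026838 m

Δh = 26.8 mm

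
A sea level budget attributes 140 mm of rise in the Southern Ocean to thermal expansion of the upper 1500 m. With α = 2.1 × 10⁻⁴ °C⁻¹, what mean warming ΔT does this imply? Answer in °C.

0.444 °C

ΔT = Δh/(αH) = 0.14 / (2.1×10⁻⁴ × 1500) ≈ 0.4444 °C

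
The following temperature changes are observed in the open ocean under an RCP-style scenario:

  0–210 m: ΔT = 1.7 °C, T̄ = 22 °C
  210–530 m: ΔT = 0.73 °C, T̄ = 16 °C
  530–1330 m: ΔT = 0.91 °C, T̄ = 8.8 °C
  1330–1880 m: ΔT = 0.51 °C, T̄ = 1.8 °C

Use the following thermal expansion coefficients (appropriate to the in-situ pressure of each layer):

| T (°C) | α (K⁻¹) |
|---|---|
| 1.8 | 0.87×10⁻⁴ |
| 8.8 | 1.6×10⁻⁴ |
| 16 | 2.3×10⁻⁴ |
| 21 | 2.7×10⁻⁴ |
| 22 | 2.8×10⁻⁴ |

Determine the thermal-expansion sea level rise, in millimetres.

Δh = 295 mm

Layer 1 at 22 °C → α = 2.8×10⁻⁴ K⁻¹
Layer 2 at 16 °C → α = 2.3×10⁻⁴ K⁻¹
Layer 3 at 8.8 °C → α = 1.6×10⁻⁴ K⁻¹
Layer 4 at 1.8 °C → α = 0.87×10⁻⁴ K⁻¹
0–210 m: 210 × 2.8×10⁻⁴ × 1.7 = 0.09996 m
210–530 m: 2.3×10⁻⁴ × 0.73 × 320 = 0.053728 m
530–1330 m: 800 × 0.91 × 1.6×10⁻⁴ = 0.11648 m
550 × 0.51 × 0.87×10⁻⁴ = 0.0244035 m
Δh = 0.09996 + 0.053728 + 0.11648 + 0.0244035 = 0.2945715 m ≈ 295 mm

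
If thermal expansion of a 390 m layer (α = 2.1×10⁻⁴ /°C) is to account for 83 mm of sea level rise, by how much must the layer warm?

ΔT = Δh/(αH) = 0.083 / (2.1×10⁻⁴ × 390) ≈ 1.013 °C

1.0 °C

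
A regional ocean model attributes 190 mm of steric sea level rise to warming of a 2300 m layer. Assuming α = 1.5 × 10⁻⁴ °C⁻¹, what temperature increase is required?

0.551 K

ΔT = Δh/(αH) = 0.19 / (1.5×10⁻⁴ × 2300) ≈ 0.5507 K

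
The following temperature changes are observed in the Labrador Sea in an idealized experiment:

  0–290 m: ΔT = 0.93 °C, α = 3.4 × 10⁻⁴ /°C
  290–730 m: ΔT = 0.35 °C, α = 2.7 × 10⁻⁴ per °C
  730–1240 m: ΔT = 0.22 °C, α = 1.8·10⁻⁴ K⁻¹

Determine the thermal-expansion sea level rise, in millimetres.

0–290 m: 3.4×10⁻⁴ × 290 × 0.93 = 0.091698 m
290–730 m: 2.7×10⁻⁴ × 0.35 × 440 = 0.04158 m
730–1240 m: 0.22 × 510 × 1.8×10⁻⁴ = 0.020196 m
Δh = 0.091698 + 0.04158 + 0.020196 = 0.153474 m

about 153 mm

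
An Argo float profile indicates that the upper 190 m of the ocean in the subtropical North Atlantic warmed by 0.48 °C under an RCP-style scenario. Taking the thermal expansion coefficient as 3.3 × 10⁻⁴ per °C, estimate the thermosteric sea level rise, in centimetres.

Δh = 3.01 cm

Δh = αΔT·H = 3.3×10⁻⁴ × 0.48 × 190 = 0.030096 m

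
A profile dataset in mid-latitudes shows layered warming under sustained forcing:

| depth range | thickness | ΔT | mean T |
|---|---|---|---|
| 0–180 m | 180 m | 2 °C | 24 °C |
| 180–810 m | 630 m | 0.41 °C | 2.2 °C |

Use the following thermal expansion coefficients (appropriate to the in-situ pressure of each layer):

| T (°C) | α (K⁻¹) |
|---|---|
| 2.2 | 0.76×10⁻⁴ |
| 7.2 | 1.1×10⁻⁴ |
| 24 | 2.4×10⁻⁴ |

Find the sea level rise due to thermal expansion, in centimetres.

10.6 cm

Layer 1 at 24 °C → α = 2.4×10⁻⁴ K⁻¹
Layer 2 at 2.2 °C → α = 0.76×10⁻⁴ K⁻¹
0–180 m: 2.4×10⁻⁴ × 180 × 2 = 0.08640 m
Layer 2: 0.41 × 630 × 0.76×10⁻⁴ = 0.0196308 m
Δh = 0.08640 + 0.0196308 = 0.1060308 m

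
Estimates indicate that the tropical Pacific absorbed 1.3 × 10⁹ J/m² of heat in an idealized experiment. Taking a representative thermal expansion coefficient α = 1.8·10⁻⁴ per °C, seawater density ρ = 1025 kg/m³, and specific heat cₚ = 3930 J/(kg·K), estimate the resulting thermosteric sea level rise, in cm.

5.81 cm

Δh = αQ/(ρcₚ) = 1.8×10⁻⁴ × 1.3×10⁹ / (1025 × 3930) ≈ 0.05809 m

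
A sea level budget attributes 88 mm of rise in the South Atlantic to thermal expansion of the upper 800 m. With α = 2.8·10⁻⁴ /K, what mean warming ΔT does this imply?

ΔT ≈ 0.393 K

ΔT = Δh/(αH) = 0.088 / (2.8×10⁻⁴ × 800) ≈ 0.3929 K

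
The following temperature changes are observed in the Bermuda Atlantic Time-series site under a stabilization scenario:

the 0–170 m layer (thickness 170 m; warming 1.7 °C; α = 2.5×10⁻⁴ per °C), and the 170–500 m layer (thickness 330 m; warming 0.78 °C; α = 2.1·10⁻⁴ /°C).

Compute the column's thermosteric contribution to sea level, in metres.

about 0.126 m

0–170 m: 170 × 1.7 × 2.5×10⁻⁴ = 0.07225 m
Layer 2: 330 × 0.78 × 2.1×10⁻⁴ = 0.054054 m
Δh = 0.07225 + 0.054054 = 0.126304 m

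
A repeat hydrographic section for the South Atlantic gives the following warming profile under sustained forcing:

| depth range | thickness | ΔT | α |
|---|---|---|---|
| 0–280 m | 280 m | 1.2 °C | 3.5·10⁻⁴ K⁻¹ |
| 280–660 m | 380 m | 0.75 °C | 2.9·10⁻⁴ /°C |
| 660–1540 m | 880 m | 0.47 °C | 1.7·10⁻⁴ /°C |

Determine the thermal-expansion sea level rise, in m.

3.5×10⁻⁴ × 280 × 1.2 = 0.11760 m
0.75 × 2.9×10⁻⁴ × 380 = 0.08265 m
880 × 1.7×10⁻⁴ × 0.47 = 0.070312 m
Δh = 0.11760 + 0.08265 + 0.070312 = 0.270562 m ≈ 0.271 m

Δh ≈ 0.271 m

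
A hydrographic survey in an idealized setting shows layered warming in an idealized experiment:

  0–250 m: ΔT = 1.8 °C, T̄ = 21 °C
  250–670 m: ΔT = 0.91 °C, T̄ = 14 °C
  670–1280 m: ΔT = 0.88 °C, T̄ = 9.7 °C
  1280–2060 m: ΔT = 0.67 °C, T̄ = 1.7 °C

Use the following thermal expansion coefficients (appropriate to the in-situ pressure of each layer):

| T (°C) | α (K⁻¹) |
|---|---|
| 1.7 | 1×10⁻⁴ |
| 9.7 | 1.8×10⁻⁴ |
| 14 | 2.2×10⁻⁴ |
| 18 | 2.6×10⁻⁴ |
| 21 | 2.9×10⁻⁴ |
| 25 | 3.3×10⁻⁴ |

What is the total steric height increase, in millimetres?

Layer 1 at 21 °C → α = 2.9×10⁻⁴ K⁻¹
Layer 2 at 14 °C → α = 2.2×10⁻⁴ K⁻¹
Layer 3 at 9.7 °C → α = 1.8×10⁻⁴ K⁻¹
Layer 4 at 1.7 °C → α = 1×10⁻⁴ K⁻¹
Layer 1: 1.8 × 250 × 2.9×10⁻⁴ = 0.13050 m
420 × 0.91 × 2.2×10⁻⁴ = 0.084084 m
670–1280 m: 0.88 × 610 × 1.8×10⁻⁴ = 0.096624 m
780 × 0.67 × 1×10⁻⁴ = 0.05226 m
Δh = 0.13050 + 0.084084 + 0.096624 + 0.05226 = 0.363468 m ≈ 363 mm

Δh ≈ 363 mm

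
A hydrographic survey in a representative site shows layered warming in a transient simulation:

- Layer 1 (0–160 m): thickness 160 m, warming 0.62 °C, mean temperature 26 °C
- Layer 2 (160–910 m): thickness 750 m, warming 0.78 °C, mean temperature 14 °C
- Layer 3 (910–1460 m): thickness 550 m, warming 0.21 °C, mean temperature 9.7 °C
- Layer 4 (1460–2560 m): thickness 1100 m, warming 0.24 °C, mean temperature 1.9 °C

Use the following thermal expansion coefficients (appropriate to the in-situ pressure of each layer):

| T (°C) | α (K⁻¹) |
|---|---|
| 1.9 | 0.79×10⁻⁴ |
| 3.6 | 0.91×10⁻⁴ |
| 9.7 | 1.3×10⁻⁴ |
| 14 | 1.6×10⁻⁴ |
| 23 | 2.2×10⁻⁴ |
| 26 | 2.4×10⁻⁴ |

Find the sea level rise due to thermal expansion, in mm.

Δh ≈ 150 mm

Layer 1 at 26 °C → α = 2.4×10⁻⁴ K⁻¹
Layer 2 at 14 °C → α = 1.6×10⁻⁴ K⁻¹
Layer 3 at 9.7 °C → α = 1.3×10⁻⁴ K⁻¹
Layer 4 at 1.9 °C → α = 0.79×10⁻⁴ K⁻¹
0–160 m: 160 × 0.62 × 2.4×10⁻⁴ = 0.023808 m
160–910 m: 750 × 0.78 × 1.6×10⁻⁴ = 0.09360 m
910–1460 m: 0.21 × 1.3×10⁻⁴ × 550 = 0.015015 m
0.79×10⁻⁴ × 1100 × 0.24 = 0.020856 m
Δh = 0.023808 + 0.09360 + 0.015015 + 0.020856 = 0.153279 m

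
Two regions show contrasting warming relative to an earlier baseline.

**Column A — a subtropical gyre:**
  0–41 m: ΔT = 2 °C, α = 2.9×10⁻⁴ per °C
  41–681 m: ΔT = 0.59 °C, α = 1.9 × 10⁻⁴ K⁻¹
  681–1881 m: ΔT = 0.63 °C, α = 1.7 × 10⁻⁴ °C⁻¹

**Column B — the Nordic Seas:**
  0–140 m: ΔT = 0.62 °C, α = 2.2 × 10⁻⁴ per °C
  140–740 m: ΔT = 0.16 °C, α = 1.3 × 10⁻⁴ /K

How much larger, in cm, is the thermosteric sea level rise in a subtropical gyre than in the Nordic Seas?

19.2 cm

A Layer 1: 2 × 2.9×10⁻⁴ × 41 = 0.02378 m
A 0.59 × 1.9×10⁻⁴ × 640 = 0.071744 m
A Layer 3: 0.63 × 1200 × 1.7×10⁻⁴ = 0.12852 m
A total: 0.224044 m
B 0–140 m: 2.2×10⁻⁴ × 140 × 0.62 = 0.019096 m
B 140–740 m: 0.16 × 1.3×10⁻⁴ × 600 = 0.01248 m
B total: 0.031576 m
Difference: 0.224044 − 0.031576 = 0.192468 m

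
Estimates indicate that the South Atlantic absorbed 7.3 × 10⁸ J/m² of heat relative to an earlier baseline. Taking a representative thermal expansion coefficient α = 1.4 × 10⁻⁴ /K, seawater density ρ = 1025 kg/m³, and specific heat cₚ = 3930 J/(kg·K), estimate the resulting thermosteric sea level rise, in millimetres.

Δh = αQ/(ρcₚ) = 1.4×10⁻⁴ × 7.3×10⁸ / (1025 × 3930) ≈ 0.025371 m

about 25 mm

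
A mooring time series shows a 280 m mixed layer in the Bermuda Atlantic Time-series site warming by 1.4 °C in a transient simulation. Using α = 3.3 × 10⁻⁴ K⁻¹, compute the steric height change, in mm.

Δh = 129 mm

Δh = αΔT·H = 3.3×10⁻⁴ × 1.4 × 280 = 0.12936 m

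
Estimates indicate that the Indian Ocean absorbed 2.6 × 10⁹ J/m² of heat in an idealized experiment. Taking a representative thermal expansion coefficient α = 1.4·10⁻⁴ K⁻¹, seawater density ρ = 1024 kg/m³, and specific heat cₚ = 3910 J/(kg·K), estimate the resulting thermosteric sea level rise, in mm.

about 90.9 mm

Δh = αQ/(ρcₚ) = 1.4×10⁻⁴ × 2.6×10⁹ / (1024 × 3910) ≈ 0.090913 m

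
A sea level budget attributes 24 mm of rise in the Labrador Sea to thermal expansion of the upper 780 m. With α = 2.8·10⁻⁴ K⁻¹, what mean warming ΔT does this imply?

ΔT = Δh/(αH) = 0.024 / (2.8×10⁻⁴ × 780) ≈ 0.1099 °C

about 0.110 °C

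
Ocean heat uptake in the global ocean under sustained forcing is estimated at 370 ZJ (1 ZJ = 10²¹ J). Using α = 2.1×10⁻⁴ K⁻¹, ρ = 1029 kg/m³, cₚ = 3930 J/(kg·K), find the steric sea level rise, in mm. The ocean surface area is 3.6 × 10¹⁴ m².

about 53.4 mm

Per unit area: Q = 370×10²¹ / (3.6×10¹⁴) ≈ 1.028×10⁹ J/m²
Δh = αQ/(ρcₚ) = 2.1×10⁻⁴ × 1.028×10⁹ / (1029 × 3930) ≈ 0.053383 m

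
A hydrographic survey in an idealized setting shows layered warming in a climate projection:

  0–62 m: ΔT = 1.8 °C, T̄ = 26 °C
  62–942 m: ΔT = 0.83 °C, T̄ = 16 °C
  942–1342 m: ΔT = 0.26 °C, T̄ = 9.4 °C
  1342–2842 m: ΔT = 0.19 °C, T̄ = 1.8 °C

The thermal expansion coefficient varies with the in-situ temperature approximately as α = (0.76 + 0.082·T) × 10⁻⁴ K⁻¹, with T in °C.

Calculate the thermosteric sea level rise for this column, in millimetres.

Δh = 225 mm

Layer 1: α = (0.76 + 0.082×26)×10⁻⁴ = 2.892×10⁻⁴ K⁻¹
Layer 2: α = (0.76 + 0.082×16)×10⁻⁴ = 2.072×10⁻⁴ K⁻¹
Layer 3: α = (0.76 + 0.082×9.4)×10⁻⁴ = 1.5308×10⁻⁴ K⁻¹
Layer 4: α = (0.76 + 0.082×1.8)×10⁻⁴ = 0.9076×10⁻⁴ K⁻¹
Layer 1: 2.892×10⁻⁴ × 62 × 1.8 = 0.03227472 m
Layer 2: 880 × 2.072×10⁻⁴ × 0.83 = 0.15133888 m
Layer 3: 400 × 0.26 × 1.5308×10⁻⁴ = 0.01592032 m
1342–2842 m: 0.9076×10⁻⁴ × 0.19 × 1500 = 0.0258666 m
Δh = 0.03227472 + 0.15133888 + 0.01592032 + 0.0258666 = 0.22540052 m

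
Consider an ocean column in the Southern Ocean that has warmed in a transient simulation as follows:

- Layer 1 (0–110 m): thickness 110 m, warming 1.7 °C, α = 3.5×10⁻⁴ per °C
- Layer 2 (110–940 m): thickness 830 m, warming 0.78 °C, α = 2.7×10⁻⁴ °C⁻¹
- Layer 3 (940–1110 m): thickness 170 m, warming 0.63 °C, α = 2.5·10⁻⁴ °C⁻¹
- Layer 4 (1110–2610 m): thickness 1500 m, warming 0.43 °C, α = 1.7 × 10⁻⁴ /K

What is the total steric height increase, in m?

0–110 m: 110 × 3.5×10⁻⁴ × 1.7 = 0.06545 m
Layer 2: 830 × 0.78 × 2.7×10⁻⁴ = 0.174798 m
940–1110 m: 2.5×10⁻⁴ × 0.63 × 170 = 0.026775 m
1.7×10⁻⁴ × 1500 × 0.43 = 0.10965 m
Δh = 0.06545 + 0.174798 + 0.026775 + 0.10965 = 0.376673 m

0.377 m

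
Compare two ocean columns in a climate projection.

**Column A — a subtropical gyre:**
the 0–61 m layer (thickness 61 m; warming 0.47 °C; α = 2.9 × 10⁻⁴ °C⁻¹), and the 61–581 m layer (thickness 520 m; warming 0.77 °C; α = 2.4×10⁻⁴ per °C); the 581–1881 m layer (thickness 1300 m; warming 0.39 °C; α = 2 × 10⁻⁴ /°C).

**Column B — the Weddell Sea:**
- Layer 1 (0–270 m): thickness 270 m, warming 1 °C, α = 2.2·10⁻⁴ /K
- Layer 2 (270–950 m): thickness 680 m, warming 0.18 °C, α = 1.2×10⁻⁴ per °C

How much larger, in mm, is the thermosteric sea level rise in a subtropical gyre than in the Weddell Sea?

A Layer 1: 0.47 × 2.9×10⁻⁴ × 61 = 0.0083143 m
A 2.4×10⁻⁴ × 0.77 × 520 = 0.096096 m
A 2×10⁻⁴ × 1300 × 0.39 = 0.10140 m
A total: 0.2058103 m
B 270 × 1 × 2.2×10⁻⁴ = 0.05940 m
B Layer 2: 1.2×10⁻⁴ × 680 × 0.18 = 0.014688 m
B total: 0.074088 m
Difference: 0.2058103 − 0.074088 = 0.1317223 m

132 mm larger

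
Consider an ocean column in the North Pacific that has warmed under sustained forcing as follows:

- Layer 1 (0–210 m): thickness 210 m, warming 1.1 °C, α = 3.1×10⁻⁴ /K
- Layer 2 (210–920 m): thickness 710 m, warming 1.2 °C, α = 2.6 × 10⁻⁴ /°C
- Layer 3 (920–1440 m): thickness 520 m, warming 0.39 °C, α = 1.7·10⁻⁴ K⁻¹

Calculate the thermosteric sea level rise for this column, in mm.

3.1×10⁻⁴ × 210 × 1.1 = 0.07161 m
Layer 2: 1.2 × 2.6×10⁻⁴ × 710 = 0.22152 m
Layer 3: 1.7×10⁻⁴ × 0.39 × 520 = 0.034476 m
Δh = 0.07161 + 0.22152 + 0.034476 = 0.327606 m

328 mm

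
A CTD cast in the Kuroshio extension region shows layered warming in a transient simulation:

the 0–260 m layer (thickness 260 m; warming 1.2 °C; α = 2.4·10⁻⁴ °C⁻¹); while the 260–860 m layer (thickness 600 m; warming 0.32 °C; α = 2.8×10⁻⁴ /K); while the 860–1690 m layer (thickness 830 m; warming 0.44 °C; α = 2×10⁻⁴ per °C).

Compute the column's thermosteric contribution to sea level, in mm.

200 mm of thermosteric rise

Layer 1: 1.2 × 2.4×10⁻⁴ × 260 = 0.07488 m
Layer 2: 600 × 0.32 × 2.8×10⁻⁴ = 0.05376 m
860–1690 m: 0.44 × 830 × 2×10⁻⁴ = 0.07304 m
Δh = 0.07488 + 0.05376 + 0.07304 = 0.20168 m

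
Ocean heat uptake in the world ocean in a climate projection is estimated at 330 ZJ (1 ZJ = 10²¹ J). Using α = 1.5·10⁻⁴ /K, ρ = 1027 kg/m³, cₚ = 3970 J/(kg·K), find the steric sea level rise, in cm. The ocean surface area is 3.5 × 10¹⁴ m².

Δh = 3.47 cm

Per unit area: Q = 330×10²¹ / (3.5×10¹⁴) ≈ 9.429×10⁸ J/m²
Δh = αQ/(ρcₚ) = 1.5×10⁻⁴ × 9.429×10⁸ / (1027 × 3970) ≈ 0.034689 m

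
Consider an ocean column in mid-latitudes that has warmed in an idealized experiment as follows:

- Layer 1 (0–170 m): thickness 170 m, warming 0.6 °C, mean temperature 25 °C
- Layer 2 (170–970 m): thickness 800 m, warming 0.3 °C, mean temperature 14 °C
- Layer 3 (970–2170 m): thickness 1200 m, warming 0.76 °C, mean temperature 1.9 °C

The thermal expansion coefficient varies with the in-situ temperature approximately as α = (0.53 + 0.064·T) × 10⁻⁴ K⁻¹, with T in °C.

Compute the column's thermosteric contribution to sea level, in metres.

Layer 1: α = (0.53 + 0.064×25)×10⁻⁴ = 2.13×10⁻⁴ K⁻¹
Layer 2: α = (0.53 + 0.064×14)×10⁻⁴ = 1.426×10⁻⁴ K⁻¹
Layer 3: α = (0.53 + 0.064×1.9)×10⁻⁴ = 0.6516×10⁻⁴ K⁻¹
2.13×10⁻⁴ × 0.6 × 170 = 0.021726 m
170–970 m: 0.3 × 1.426×10⁻⁴ × 800 = 0.034224 m
970–2170 m: 1200 × 0.6516×10⁻⁴ × 0.76 = 0.05942592 m
Δh = 0.021726 + 0.034224 + 0.05942592 = 0.11537592 m ≈ 0.115 m

about 0.115 m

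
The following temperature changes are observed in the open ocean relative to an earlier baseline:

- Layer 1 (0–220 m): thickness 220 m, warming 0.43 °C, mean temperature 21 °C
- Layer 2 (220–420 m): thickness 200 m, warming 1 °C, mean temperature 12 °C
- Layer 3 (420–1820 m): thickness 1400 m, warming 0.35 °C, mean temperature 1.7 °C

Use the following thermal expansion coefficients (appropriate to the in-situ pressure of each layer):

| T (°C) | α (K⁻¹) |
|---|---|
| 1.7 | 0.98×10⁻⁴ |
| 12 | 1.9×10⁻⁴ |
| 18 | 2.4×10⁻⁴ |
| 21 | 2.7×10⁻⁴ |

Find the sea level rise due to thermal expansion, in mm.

Layer 1 at 21 °C → α = 2.7×10⁻⁴ K⁻¹
Layer 2 at 12 °C → α = 1.9×10⁻⁴ K⁻¹
Layer 3 at 1.7 °C → α = 0.98×10⁻⁴ K⁻¹
0–220 m: 0.43 × 220 × 2.7×10⁻⁴ = 0.025542 m
Layer 2: 1.9×10⁻⁴ × 1 × 200 = 0.03800 m
0.35 × 0.98×10⁻⁴ × 1400 = 0.04802 m
Δh = 0.025542 + 0.03800 + 0.04802 = 0.111562 m

112 mm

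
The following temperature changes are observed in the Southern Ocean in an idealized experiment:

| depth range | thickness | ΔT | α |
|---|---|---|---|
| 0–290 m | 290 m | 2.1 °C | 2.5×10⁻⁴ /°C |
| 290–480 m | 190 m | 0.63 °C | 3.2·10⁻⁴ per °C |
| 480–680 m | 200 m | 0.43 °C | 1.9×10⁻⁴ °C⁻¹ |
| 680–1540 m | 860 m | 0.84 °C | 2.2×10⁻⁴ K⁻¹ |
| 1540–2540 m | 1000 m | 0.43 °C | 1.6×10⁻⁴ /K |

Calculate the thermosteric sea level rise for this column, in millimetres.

Δh ≈ 430 mm

0–290 m: 2.5×10⁻⁴ × 2.1 × 290 = 0.15225 m
290–480 m: 3.2×10⁻⁴ × 0.63 × 190 = 0.038304 m
480–680 m: 0.43 × 1.9×10⁻⁴ × 200 = 0.01634 m
Layer 4: 860 × 0.84 × 2.2×10⁻⁴ = 0.158928 m
1540–2540 m: 0.43 × 1000 × 1.6×10⁻⁴ = 0.06880 m
Δh = 0.15225 + 0.038304 + 0.01634 + 0.158928 + 0.06880 = 0.434622 m ≈ 430 mm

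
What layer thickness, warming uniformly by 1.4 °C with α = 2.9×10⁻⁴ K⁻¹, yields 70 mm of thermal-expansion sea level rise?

H = Δh/(αΔT) = 0.07 / (2.9×10⁻⁴ × 1.4) ≈ 172.4 m

H ≈ 172 m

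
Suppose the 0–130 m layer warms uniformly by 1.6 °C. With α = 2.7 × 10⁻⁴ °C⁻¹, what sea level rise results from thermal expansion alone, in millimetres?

Δh = αΔT·H = 2.7×10⁻⁴ × 1.6 × 130 = 0.05616 m

56 mm of thermosteric rise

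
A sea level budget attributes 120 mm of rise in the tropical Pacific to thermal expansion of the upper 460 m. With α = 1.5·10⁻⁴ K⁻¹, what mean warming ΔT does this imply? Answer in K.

ΔT = Δh/(αH) = 0.12 / (1.5×10⁻⁴ × 460) ≈ 1.739 K

ΔT ≈ 1.74 K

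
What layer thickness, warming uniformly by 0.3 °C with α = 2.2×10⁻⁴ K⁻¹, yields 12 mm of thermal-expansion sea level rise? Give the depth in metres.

H = Δh/(αΔT) = 0.012 / (2.2×10⁻⁴ × 0.3) ≈ 181.8 m

H ≈ 182 m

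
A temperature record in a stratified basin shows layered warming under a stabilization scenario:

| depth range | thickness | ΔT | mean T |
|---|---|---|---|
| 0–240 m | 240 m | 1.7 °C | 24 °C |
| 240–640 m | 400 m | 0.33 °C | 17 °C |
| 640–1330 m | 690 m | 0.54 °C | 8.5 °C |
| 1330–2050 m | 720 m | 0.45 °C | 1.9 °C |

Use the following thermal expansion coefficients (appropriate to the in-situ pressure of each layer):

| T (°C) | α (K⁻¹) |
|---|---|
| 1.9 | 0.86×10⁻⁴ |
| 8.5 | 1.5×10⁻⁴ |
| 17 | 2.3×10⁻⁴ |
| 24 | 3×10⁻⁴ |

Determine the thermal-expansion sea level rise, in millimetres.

237 mm of thermosteric rise

Layer 1 at 24 °C → α = 3×10⁻⁴ K⁻¹
Layer 2 at 17 °C → α = 2.3×10⁻⁴ K⁻¹
Layer 3 at 8.5 °C → α = 1.5×10⁻⁴ K⁻¹
Layer 4 at 1.9 °C → α = 0.86×10⁻⁴ K⁻¹
Layer 1: 3×10⁻⁴ × 240 × 1.7 = 0.12240 m
Layer 2: 0.33 × 2.3×10⁻⁴ × 400 = 0.03036 m
640–1330 m: 1.5×10⁻⁴ × 690 × 0.54 = 0.05589 m
1330–2050 m: 720 × 0.86×10⁻⁴ × 0.45 = 0.027864 m
Δh = 0.12240 + 0.03036 + 0.05589 + 0.027864 = 0.236514 m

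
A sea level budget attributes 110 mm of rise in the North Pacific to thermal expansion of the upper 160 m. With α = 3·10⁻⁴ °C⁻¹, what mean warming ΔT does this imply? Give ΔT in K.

ΔT ≈ 2.29 K

ΔT = Δh/(αH) = 0.11 / (3×10⁻⁴ × 160) ≈ 2.292 K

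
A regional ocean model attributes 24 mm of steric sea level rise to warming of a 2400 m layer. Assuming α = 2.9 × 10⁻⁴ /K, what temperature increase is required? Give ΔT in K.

ΔT = Δh/(αH) = 0.024 / (2.9×10⁻⁴ × 2400) ≈ 0.03448 K

about 0.0345 K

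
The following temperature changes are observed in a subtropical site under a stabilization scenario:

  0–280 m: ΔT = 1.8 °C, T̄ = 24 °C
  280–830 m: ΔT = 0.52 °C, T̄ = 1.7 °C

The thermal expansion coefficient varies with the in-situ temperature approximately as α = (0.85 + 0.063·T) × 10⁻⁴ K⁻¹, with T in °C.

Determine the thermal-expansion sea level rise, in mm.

Layer 1: α = (0.85 + 0.063×24)×10⁻⁴ = 2.362×10⁻⁴ K⁻¹
Layer 2: α = (0.85 + 0.063×1.7)×10⁻⁴ = 0.9571×10⁻⁴ K⁻¹
1.8 × 2.362×10⁻⁴ × 280 = 0.1190448 m
0.9571×10⁻⁴ × 0.52 × 550 = 0.02737306 m
Δh = 0.1190448 + 0.02737306 = 0.14641786 m

Δh ≈ 150 mm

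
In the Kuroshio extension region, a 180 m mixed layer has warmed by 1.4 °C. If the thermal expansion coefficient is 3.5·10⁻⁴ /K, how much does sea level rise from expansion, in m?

Δh ≈ 0.0882 m

Δh = αΔT·H = 3.5×10⁻⁴ × 1.4 × 180 = 0.08820 m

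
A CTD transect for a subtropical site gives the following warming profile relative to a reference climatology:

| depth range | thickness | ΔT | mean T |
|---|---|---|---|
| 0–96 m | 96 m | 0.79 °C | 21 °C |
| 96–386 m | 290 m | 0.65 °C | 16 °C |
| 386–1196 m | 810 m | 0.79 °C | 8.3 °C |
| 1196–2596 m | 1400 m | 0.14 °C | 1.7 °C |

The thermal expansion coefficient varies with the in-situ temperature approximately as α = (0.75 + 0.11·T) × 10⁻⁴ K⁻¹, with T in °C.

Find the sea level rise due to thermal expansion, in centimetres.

Δh ≈ 20 cm

Layer 1: α = (0.75 + 0.11×21)×10⁻⁴ = 3.06×10⁻⁴ K⁻¹
Layer 2: α = (0.75 + 0.11×16)×10⁻⁴ = 2.51×10⁻⁴ K⁻¹
Layer 3: α = (0.75 + 0.11×8.3)×10⁻⁴ = 1.663×10⁻⁴ K⁻¹
Layer 4: α = (0.75 + 0.11×1.7)×10⁻⁴ = 0.937×10⁻⁴ K⁻¹
96 × 0.79 × 3.06×10⁻⁴ = 0.02320704 m
2.51×10⁻⁴ × 290 × 0.65 = 0.0473135 m
386–1196 m: 0.79 × 810 × 1.663×10⁻⁴ = 0.10641537 m
Layer 4: 0.937×10⁻⁴ × 1400 × 0.14 = 0.0183652 m
Δh = 0.02320704 + 0.0473135 + 0.10641537 + 0.0183652 = 0.19530111 m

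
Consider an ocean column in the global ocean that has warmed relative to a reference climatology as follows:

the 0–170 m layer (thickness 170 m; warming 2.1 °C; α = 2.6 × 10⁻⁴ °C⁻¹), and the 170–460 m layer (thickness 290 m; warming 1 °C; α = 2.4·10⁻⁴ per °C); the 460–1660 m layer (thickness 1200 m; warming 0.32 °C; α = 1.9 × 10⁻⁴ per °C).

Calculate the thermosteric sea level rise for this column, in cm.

23.5 cm

Layer 1: 2.6×10⁻⁴ × 2.1 × 170 = 0.09282 m
170–460 m: 1 × 290 × 2.4×10⁻⁴ = 0.06960 m
Layer 3: 0.32 × 1200 × 1.9×10⁻⁴ = 0.07296 m
Δh = 0.09282 + 0.06960 + 0.07296 = 0.23538 m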